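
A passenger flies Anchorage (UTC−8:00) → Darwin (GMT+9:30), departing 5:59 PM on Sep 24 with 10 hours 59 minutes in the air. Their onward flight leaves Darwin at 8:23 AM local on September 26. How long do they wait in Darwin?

Convert departure to UTC: 5:59 PM + 8:00 = 1:59 AM UTC on Sep 25.
Add 10 hours and 59 minutes flight time → 12:58 PM UTC.
Darwin is UTC+9:30, so local arrival = 12:58 PM + 9:30 = 10:28 PM on Sep 25.
Layover = 8:23 AM − 10:28 PM (+1 day) = 9 hours 55 minutes.

9 hours 55 minutes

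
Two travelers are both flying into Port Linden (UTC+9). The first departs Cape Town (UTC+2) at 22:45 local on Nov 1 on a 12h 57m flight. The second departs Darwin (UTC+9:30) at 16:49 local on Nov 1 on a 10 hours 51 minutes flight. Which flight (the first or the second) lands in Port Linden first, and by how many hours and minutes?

the second, by 15 hours 32 minutes

Flight 1 in UTC: 22:45 − 2:00 = 20:45 on Nov 1.
+12 hours and 57 minutes → arrive 09:42 UTC on Nov 2.
Flight 2 in UTC: 16:49 − 9:30 = 07:19 on Nov 1.
+10 hours and 51 minutes → arrive 18:10 UTC on Nov 1.
Flight 2 lands earlier by 15 hours 32 minutes.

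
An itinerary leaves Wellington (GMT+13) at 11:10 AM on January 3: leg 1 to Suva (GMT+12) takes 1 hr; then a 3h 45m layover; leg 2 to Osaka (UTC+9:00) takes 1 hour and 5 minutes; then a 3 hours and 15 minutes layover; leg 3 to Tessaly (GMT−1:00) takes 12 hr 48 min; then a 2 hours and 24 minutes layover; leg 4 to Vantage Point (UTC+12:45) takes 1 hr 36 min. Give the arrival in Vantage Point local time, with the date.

12:48 PM on January 4

Convert departure to UTC: 11:10 AM − 13:00 = 10:10 PM UTC on Jan 2.
Add 1 hour leg 1 → 11:10 PM UTC.
Add 3 hours and 45 minutes layover in Suva → 2:55 AM UTC (Jan 3).
Add 1 hour and 5 minutes leg 2 → 4:00 AM UTC.
Add 3 hours 15 minutes layover in Osaka → 7:15 AM UTC.
Add 12 hours 48 minutes leg 3 → 8:03 PM UTC.
Add 2 hours and 24 minutes layover in Tessaly → 10:27 PM UTC.
Add 1 hour and 36 minutes leg 4 → 12:03 AM UTC (Jan 4).
Vantage Point is UTC+12:45, so local arrival = 12:03 AM + 12:45 = 12:48 PM on Jan 4.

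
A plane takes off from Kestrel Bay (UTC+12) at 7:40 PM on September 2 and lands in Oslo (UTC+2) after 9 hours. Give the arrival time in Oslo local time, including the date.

6:40 PM on Sep 2

Convert departure to UTC: 7:40 PM − 12:00 = 7:40 AM UTC on Sep 2.
Add 9 hours travel time → 4:40 PM UTC.
Oslo is UTC+2:00, so local arrival = 4:40 PM + 2:00 = 6:40 PM on Sep 2.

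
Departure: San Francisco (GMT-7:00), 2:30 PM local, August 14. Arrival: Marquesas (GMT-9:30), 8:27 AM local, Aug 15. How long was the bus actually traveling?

20 hours 27 minutes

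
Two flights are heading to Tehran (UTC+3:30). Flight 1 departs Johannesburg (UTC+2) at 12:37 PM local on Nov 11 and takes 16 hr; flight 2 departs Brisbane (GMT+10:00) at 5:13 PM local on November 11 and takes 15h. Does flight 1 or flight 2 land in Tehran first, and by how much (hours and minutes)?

the second, by 4 hours 24 minutes

Flight 1 in UTC: 12:37 PM − 2:00 = 10:37 AM on Nov 11.
+16 hours → arrive 2:37 AM UTC on Nov 12.
Flight 2 in UTC: 5:13 PM − 10:00 = 7:13 AM on Nov 11.
+15 hours → arrive 10:13 PM UTC on Nov 11.
Flight 2 lands earlier by 4 hours 24 minutes.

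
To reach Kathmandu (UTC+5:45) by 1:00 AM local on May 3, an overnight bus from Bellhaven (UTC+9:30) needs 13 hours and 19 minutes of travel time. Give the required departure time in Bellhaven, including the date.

Target arrival in UTC: 1:00 AM − 5:45 = 7:15 PM on May 2.
Subtract 13 hours and 19 minutes → departure 5:56 AM UTC on May 2.
Bellhaven is UTC+9:30: 5:56 AM + 9:30 = 3:26 PM on May 2.

3:26 PM on May 2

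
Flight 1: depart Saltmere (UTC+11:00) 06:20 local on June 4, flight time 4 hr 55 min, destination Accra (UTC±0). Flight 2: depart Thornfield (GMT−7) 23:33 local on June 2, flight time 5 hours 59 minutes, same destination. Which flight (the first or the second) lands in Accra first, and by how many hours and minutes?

the second, by 11 hours 43 minutes

Flight 1 in UTC: 06:20 − 11:00 = 19:20 on Jun 3.
+4 hours and 55 minutes → arrive 00:15 UTC on Jun 4.
Flight 2 in UTC: 23:33 + 7:00 = 06:33 on Jun 3.
+5 hours and 59 minutes → arrive 12:32 UTC on Jun 3.
Flight 2 lands earlier by 11 hours 43 minutes.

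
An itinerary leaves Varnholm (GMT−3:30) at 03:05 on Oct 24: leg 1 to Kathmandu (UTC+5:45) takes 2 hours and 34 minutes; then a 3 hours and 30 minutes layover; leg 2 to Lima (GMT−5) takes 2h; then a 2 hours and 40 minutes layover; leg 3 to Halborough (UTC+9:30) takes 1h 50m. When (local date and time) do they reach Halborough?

04:39 on October 25

Convert departure to UTC: 03:05 + 3:30 = 06:35 UTC on Oct 24.
Add 2 hours and 34 minutes leg 1 → 09:09 UTC.
Add 3 hours and 30 minutes layover in Kathmandu → 12:39 UTC.
Add 2 hours leg 2 → 14:39 UTC.
Add 2 hours 40 minutes layover in Lima → 17:19 UTC.
Add 1 hour and 50 minutes leg 3 → 19:09 UTC.
Halborough is UTC+9:30, so local arrival = 19:09 + 9:30 = 04:39 on Oct 25.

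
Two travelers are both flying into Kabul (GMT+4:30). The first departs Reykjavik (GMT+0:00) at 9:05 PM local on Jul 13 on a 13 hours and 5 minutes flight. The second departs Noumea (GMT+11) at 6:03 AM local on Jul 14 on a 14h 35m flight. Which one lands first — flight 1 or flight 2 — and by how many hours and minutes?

Flight 1 departs at 9:05 PM UTC (Jul 13).
+13 hours 5 minutes → arrive 10:10 AM UTC on Jul 14.
Flight 2 in UTC: 6:03 AM − 11:00 = 7:03 PM on Jul 13.
+14 hours 35 minutes → arrive 9:38 AM UTC on Jul 14.
Flight 2 lands earlier by 32 minutes.

the second, by 32 minutes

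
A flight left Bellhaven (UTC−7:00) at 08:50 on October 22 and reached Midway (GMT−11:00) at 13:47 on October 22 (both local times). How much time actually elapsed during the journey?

8 hours 57 minutes

Departure in UTC: 08:50 + 7:00 = 15:50 on Oct 22.
Arrival in UTC: 13:47 + 11:00 = 00:47 on Oct 23.
Elapsed = 00:47 − 15:50 (+1 day) = 8 hours 57 minutes.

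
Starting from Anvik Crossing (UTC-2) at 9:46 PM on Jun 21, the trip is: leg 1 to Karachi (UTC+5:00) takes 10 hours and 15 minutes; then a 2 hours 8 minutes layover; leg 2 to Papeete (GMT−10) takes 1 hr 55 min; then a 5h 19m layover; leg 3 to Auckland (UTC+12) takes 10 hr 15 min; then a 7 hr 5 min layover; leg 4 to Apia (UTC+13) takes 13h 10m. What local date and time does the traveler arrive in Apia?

2:53 PM on June 24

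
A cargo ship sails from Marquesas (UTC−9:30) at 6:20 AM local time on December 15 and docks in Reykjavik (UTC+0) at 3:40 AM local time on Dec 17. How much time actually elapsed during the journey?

Departure in UTC: 6:20 AM + 9:30 = 3:50 PM on Dec 15.
Arrival is already UTC: 3:40 AM on Dec 17.
Elapsed = 3:40 AM − 3:50 PM (+2 days) = 35 hours 50 minutes.

35 hours 50 minutes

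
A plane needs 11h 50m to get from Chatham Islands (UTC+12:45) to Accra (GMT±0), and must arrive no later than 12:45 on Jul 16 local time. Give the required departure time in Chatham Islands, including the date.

Target arrival is already UTC: 12:45 on Jul 16.
Subtract 11 hours and 50 minutes → departure 00:55 UTC on Jul 16.
Chatham Islands is UTC+12:45: 00:55 + 12:45 = 13:40 on Jul 16.

13:40 on July 16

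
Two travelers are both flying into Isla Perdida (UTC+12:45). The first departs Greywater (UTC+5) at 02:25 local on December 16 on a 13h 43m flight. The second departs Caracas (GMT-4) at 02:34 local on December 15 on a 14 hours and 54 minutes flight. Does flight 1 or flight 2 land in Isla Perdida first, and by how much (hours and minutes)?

the second, by 13 hours 40 minutes

Flight 1 in UTC: 02:25 − 5:00 = 21:25 on Dec 15.
+13 hours 43 minutes → arrive 11:08 UTC on Dec 16.
Flight 2 in UTC: 02:34 + 4:00 = 06:34 on Dec 15.
+14 hours and 54 minutes → arrive 21:28 UTC on Dec 15.
Flight 2 lands earlier by 13 hours 40 minutes.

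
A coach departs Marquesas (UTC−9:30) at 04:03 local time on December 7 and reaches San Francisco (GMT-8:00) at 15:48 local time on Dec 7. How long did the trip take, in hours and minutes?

Departure in UTC: 04:03 + 9:30 = 13:33 on Dec 7.
Arrival in UTC: 15:48 + 8:00 = 23:48 on Dec 7.
Elapsed = 23:48 − 13:33 = 10 hours 15 minutes.

10 hours 15 minutes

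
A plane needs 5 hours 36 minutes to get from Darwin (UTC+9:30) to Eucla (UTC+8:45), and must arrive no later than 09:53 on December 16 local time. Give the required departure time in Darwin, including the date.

05:02 on December 16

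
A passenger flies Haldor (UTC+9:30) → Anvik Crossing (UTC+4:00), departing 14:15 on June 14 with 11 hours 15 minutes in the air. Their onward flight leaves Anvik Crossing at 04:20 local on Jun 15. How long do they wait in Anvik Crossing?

Convert departure to UTC: 14:15 − 9:30 = 04:45 UTC on Jun 14.
Add 11 hours and 15 minutes flight time → 16:00 UTC.
Anvik Crossing is UTC+4:00, so local arrival = 16:00 + 4:00 = 20:00 on Jun 14.
Layover = 04:20 − 20:00 (+1 day) = 8 hours 20 minutes.

8 hours 20 minutes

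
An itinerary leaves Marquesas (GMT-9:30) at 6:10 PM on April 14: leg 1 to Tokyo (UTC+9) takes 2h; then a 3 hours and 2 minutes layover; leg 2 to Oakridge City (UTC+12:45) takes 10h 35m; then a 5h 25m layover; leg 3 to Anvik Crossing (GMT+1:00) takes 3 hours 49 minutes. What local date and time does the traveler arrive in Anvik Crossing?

Convert departure to UTC: 6:10 PM + 9:30 = 3:40 AM UTC on Apr 15.
Add 2 hours leg 1 → 5:40 AM UTC.
Add 3 hours 2 minutes layover in Tokyo → 8:42 AM UTC.
Add 10 hours and 35 minutes leg 2 → 7:17 PM UTC.
Add 5 hours and 25 minutes layover in Oakridge City → 12:42 AM UTC (Apr 16).
Add 3 hours and 49 minutes leg 3 → 4:31 AM UTC.
Anvik Crossing is UTC+1:00, so local arrival = 4:31 AM + 1:00 = 5:31 AM on Apr 16.

5:31 AM on April 16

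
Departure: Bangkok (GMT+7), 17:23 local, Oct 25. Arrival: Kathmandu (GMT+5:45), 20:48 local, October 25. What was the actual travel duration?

Kathmandu is 1:15 behind Bangkok.
Clock-face elapsed time (ignoring zones) is 3 hours 25 minutes.
Actual elapsed = 3 hours 25 minutes + 1:15 = 4 hours 40 minutes.

4 hours 40 minutes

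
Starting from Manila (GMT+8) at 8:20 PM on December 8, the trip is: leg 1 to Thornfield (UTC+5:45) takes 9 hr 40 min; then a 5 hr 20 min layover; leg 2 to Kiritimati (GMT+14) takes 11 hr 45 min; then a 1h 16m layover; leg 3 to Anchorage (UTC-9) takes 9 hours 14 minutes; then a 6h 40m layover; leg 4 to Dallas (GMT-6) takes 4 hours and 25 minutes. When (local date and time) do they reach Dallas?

6:40 AM on December 10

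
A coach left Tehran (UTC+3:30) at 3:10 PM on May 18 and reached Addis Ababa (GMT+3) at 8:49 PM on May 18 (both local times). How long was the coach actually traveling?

Departure in UTC: 3:10 PM − 3:30 = 11:40 AM on May 18.
Arrival in UTC: 8:49 PM − 3:00 = 5:49 PM on May 18.
Elapsed = 5:49 PM − 11:40 AM = 6 hours 9 minutes.

6 hours 9 minutes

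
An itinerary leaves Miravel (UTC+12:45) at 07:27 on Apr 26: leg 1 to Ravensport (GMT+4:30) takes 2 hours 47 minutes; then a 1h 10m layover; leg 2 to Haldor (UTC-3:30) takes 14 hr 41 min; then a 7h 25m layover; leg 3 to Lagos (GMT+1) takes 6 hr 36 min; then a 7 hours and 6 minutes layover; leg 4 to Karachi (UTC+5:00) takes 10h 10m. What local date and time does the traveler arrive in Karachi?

Convert departure to UTC: 07:27 − 12:45 = 18:42 UTC on Apr 25.
Add 2 hours 47 minutes leg 1 → 21:29 UTC.
Add 1 hour and 10 minutes layover in Ravensport → 22:39 UTC.
Add 14 hours and 41 minutes leg 2 → 13:20 UTC (Apr 26).
Add 7 hours and 25 minutes layover in Haldor → 20:45 UTC.
Add 6 hours 36 minutes leg 3 → 03:21 UTC (Apr 27).
Add 7 hours and 6 minutes layover in Lagos → 10:27 UTC.
Add 10 hours 10 minutes leg 4 → 20:37 UTC.
Karachi is UTC+5:00, so local arrival = 20:37 + 5:00 = 01:37 on Apr 28.

01:37 on April 28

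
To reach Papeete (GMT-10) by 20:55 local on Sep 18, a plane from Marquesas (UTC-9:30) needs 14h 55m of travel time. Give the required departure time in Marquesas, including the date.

Target arrival in UTC: 20:55 + 10:00 = 06:55 on Sep 19.
Subtract 14 hours 55 minutes → departure 16:00 UTC on Sep 18.
Marquesas is UTC−9:30: 16:00 − 9:30 = 06:30 on Sep 18.

06:30 on September 18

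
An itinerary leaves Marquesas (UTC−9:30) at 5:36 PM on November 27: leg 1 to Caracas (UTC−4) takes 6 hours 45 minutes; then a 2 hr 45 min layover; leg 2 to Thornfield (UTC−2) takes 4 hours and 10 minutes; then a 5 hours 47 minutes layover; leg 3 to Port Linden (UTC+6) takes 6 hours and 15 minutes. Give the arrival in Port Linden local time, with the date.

10:48 AM on November 29

Convert departure to UTC: 5:36 PM + 9:30 = 3:06 AM UTC on Nov 28.
Add 6 hours 45 minutes leg 1 → 9:51 AM UTC.
Add 2 hours and 45 minutes layover in Caracas → 12:36 PM UTC.
Add 4 hours and 10 minutes leg 2 → 4:46 PM UTC.
Add 5 hours 47 minutes layover in Thornfield → 10:33 PM UTC.
Add 6 hours 15 minutes leg 3 → 4:48 AM UTC (Nov 29).
Port Linden is UTC+6:00, so local arrival = 4:48 AM + 6:00 = 10:48 AM on Nov 29.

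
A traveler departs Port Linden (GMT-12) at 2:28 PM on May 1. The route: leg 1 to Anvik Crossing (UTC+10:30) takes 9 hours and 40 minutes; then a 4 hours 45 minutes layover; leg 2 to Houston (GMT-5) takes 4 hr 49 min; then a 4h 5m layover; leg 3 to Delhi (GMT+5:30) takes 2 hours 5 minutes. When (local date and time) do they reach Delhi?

9:22 AM on May 3

Convert departure to UTC: 2:28 PM + 12:00 = 2:28 AM UTC on May 2.
Add 9 hours 40 minutes leg 1 → 12:08 PM UTC.
Add 4 hours 45 minutes layover in Anvik Crossing → 4:53 PM UTC.
Add 4 hours 49 minutes leg 2 → 9:42 PM UTC.
Add 4 hours and 5 minutes layover in Houston → 1:47 AM UTC (May 3).
Add 2 hours and 5 minutes leg 3 → 3:52 AM UTC.
Delhi is UTC+5:30, so local arrival = 3:52 AM + 5:30 = 9:22 AM on May 3.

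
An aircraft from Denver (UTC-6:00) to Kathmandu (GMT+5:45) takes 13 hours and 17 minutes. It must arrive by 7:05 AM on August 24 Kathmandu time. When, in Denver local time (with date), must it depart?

Target arrival in UTC: 7:05 AM − 5:45 = 1:20 AM on Aug 24.
Subtract 13 hours 17 minutes → departure 12:03 PM UTC on Aug 23.
Denver is UTC−6:00: 12:03 PM − 6:00 = 6:03 AM on Aug 23.

6:03 AM on August 23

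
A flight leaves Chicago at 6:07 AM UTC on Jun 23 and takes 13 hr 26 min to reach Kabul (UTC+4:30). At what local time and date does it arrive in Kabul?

Departure is given in UTC: 6:07 AM on Jun 23.
Add 13 hours and 26 minutes → 7:33 PM UTC.
Kabul is UTC+4:30: 7:33 PM + 4:30 = 12:03 AM on Jun 24.

12:03 AM on Jun 24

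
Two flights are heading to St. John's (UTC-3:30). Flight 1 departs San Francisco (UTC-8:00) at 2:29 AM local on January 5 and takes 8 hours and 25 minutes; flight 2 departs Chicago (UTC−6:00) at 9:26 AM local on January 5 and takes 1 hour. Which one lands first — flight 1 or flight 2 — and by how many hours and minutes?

Flight 1 in UTC: 2:29 AM + 8:00 = 10:29 AM on Jan 5.
+8 hours and 25 minutes → arrive 6:54 PM UTC on Jan 5.
Flight 2 in UTC: 9:26 AM + 6:00 = 3:26 PM on Jan 5.
+1 hour → arrive 4:26 PM UTC on Jan 5.
Flight 2 lands earlier by 2 hours 28 minutes.

the second, by 2 hours 28 minutes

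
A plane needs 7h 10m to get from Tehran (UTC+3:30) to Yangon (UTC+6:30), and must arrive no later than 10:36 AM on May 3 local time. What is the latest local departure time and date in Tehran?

12:26 AM on May 3

Target arrival in UTC: 10:36 AM − 6:30 = 4:06 AM on May 3.
Subtract 7 hours and 10 minutes → departure 8:56 PM UTC on May 2.
Tehran is UTC+3:30: 8:56 PM + 3:30 = 12:26 AM on May 3.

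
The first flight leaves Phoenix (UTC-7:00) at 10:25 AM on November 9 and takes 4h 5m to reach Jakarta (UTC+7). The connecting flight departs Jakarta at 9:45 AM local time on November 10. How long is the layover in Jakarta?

Convert departure to UTC: 10:25 AM + 7:00 = 5:25 PM UTC on Nov 9.
Add 4 hours and 5 minutes flight time → 9:30 PM UTC.
Jakarta is UTC+7:00, so local arrival = 9:30 PM + 7:00 = 4:30 AM on Nov 10.
Layover = 9:45 AM − 4:30 AM = 5 hours 15 minutes.

5 hours 15 minutes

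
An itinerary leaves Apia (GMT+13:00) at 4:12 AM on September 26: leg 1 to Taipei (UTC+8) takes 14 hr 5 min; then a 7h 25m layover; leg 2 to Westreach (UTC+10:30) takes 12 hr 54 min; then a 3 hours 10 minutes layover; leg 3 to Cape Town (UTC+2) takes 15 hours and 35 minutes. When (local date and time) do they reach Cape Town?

10:21 PM on Sep 27

Convert departure to UTC: 4:12 AM − 13:00 = 3:12 PM UTC on Sep 25.
Add 14 hours 5 minutes leg 1 → 5:17 AM UTC (Sep 26).
Add 7 hours and 25 minutes layover in Taipei → 12:42 PM UTC.
Add 12 hours 54 minutes leg 2 → 1:36 AM UTC (Sep 27).
Add 3 hours 10 minutes layover in Westreach → 4:46 AM UTC.
Add 15 hours and 35 minutes leg 3 → 8:21 PM UTC.
Cape Town is UTC+2:00, so local arrival = 8:21 PM + 2:00 = 10:21 PM on Sep 27.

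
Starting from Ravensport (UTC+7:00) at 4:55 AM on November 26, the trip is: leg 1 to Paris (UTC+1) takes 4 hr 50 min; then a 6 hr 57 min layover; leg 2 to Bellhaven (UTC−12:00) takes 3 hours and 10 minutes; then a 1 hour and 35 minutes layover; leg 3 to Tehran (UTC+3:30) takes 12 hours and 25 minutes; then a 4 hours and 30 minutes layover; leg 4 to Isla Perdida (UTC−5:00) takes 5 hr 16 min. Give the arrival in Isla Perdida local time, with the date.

Convert departure to UTC: 4:55 AM − 7:00 = 9:55 PM UTC on Nov 25.
Add 4 hours and 50 minutes leg 1 → 2:45 AM UTC (Nov 26).
Add 6 hours 57 minutes layover in Paris → 9:42 AM UTC.
Add 3 hours 10 minutes leg 2 → 12:52 PM UTC.
Add 1 hour and 35 minutes layover in Bellhaven → 2:27 PM UTC.
Add 12 hours and 25 minutes leg 3 → 2:52 AM UTC (Nov 27).
Add 4 hours 30 minutes layover in Tehran → 7:22 AM UTC.
Add 5 hours and 16 minutes leg 4 → 12:38 PM UTC.
Isla Perdida is UTC−5:00, so local arrival = 12:38 PM − 5:00 = 7:38 AM on Nov 27.

7:38 AM on November 27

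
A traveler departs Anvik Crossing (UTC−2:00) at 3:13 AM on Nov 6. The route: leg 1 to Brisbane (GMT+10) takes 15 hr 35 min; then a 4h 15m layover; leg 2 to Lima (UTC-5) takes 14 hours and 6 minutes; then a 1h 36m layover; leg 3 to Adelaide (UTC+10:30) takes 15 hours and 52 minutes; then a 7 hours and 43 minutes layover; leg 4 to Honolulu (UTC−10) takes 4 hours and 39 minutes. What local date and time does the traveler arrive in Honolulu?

10:59 AM on Nov 8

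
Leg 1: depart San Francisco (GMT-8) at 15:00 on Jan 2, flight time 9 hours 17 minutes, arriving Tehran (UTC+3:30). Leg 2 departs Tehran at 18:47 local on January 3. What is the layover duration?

7 hours

Convert departure to UTC: 15:00 + 8:00 = 23:00 UTC on Jan 2.
Add 9 hours and 17 minutes flight time → 08:17 UTC (Jan 3).
Tehran is UTC+3:30, so local arrival = 08:17 + 3:30 = 11:47 on Jan 3.
Layover = 18:47 − 11:47 = 7 hours.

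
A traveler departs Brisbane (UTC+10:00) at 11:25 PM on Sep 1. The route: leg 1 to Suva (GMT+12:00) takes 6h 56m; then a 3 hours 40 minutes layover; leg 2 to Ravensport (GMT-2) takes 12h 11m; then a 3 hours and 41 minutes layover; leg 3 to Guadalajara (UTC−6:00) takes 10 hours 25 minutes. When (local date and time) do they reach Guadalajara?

Convert departure to UTC: 11:25 PM − 10:00 = 1:25 PM UTC on Sep 1.
Add 6 hours and 56 minutes leg 1 → 8:21 PM UTC.
Add 3 hours 40 minutes layover in Suva → 12:01 AM UTC (Sep 2).
Add 12 hours 11 minutes leg 2 → 12:12 PM UTC.
Add 3 hours 41 minutes layover in Ravensport → 3:53 PM UTC.
Add 10 hours and 25 minutes leg 3 → 2:18 AM UTC (Sep 3).
Guadalajara is UTC−6:00, so local arrival = 2:18 AM − 6:00 = 8:18 PM on Sep 2.

8:18 PM on Sep 2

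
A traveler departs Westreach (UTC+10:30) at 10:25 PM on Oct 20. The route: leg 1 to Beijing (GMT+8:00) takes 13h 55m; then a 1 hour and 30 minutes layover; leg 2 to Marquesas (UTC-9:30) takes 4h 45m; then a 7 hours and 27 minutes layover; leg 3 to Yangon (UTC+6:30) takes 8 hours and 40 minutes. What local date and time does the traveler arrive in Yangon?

Convert departure to UTC: 10:25 PM − 10:30 = 11:55 AM UTC on Oct 20.
Add 13 hours 55 minutes leg 1 → 1:50 AM UTC (Oct 21).
Add 1 hour and 30 minutes layover in Beijing → 3:20 AM UTC.
Add 4 hours 45 minutes leg 2 → 8:05 AM UTC.
Add 7 hours and 27 minutes layover in Marquesas → 3:32 PM UTC.
Add 8 hours and 40 minutes leg 3 → 12:12 AM UTC (Oct 22).
Yangon is UTC+6:30, so local arrival = 12:12 AM + 6:30 = 6:42 AM on Oct 22.

6:42 AM on October 22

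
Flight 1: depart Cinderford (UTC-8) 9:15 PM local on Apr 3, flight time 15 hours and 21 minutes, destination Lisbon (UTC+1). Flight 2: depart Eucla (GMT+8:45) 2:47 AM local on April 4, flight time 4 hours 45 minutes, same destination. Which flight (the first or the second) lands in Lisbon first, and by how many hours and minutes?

Flight 1 in UTC: 9:15 PM + 8:00 = 5:15 AM on Apr 4.
+15 hours 21 minutes → arrive 8:36 PM UTC on Apr 4.
Flight 2 in UTC: 2:47 AM − 8:45 = 6:02 PM on Apr 3.
+4 hours 45 minutes → arrive 10:47 PM UTC on Apr 3.
Flight 2 lands earlier by 21 hours 49 minutes.

the second, by 21 hours 49 minutes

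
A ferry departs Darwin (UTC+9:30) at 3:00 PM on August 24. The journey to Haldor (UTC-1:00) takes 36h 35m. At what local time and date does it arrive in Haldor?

Convert departure to UTC: 3:00 PM − 9:30 = 5:30 AM UTC on Aug 24.
Add 36 hours and 35 minutes travel time → 6:05 PM UTC (Aug 25).
Haldor is UTC−1:00, so local arrival = 6:05 PM − 1:00 = 5:05 PM on Aug 25.

5:05 PM on August 25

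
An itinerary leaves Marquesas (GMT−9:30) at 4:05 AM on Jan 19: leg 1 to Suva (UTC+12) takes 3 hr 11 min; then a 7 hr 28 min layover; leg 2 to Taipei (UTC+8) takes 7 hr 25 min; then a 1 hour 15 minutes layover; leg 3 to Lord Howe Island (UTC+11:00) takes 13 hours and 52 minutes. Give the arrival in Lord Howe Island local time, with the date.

9:46 AM on January 21

Convert departure to UTC: 4:05 AM + 9:30 = 1:35 PM UTC on Jan 19.
Add 3 hours 11 minutes leg 1 → 4:46 PM UTC.
Add 7 hours and 28 minutes layover in Suva → 12:14 AM UTC (Jan 20).
Add 7 hours 25 minutes leg 2 → 7:39 AM UTC.
Add 1 hour 15 minutes layover in Taipei → 8:54 AM UTC.
Add 13 hours 52 minutes leg 3 → 10:46 PM UTC.
Lord Howe Island is UTC+11:00, so local arrival = 10:46 PM + 11:00 = 9:46 AM on Jan 21.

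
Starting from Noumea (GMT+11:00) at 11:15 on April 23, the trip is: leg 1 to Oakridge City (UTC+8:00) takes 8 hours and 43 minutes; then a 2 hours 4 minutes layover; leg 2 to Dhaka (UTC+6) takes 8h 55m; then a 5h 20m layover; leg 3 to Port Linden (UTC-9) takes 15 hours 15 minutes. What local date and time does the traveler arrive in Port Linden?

Convert departure to UTC: 11:15 − 11:00 = 00:15 UTC on Apr 23.
Add 8 hours 43 minutes leg 1 → 08:58 UTC.
Add 2 hours 4 minutes layover in Oakridge City → 11:02 UTC.
Add 8 hours and 55 minutes leg 2 → 19:57 UTC.
Add 5 hours and 20 minutes layover in Dhaka → 01:17 UTC (Apr 24).
Add 15 hours and 15 minutes leg 3 → 16:32 UTC.
Port Linden is UTC−9:00, so local arrival = 16:32 − 9:00 = 07:32 on Apr 24.

07:32 on Apr 24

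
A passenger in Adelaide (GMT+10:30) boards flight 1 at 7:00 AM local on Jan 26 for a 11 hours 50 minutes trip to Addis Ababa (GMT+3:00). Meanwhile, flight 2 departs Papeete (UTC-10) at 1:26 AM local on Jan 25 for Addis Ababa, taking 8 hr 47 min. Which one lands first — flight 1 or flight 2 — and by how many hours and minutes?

the second, by 12 hours 7 minutes

Flight 1 in UTC: 7:00 AM − 10:30 = 8:30 PM on Jan 25.
+11 hours 50 minutes → arrive 8:20 AM UTC on Jan 26.
Flight 2 in UTC: 1:26 AM + 10:00 = 11:26 AM on Jan 25.
+8 hours and 47 minutes → arrive 8:13 PM UTC on Jan 25.
Flight 2 lands earlier by 12 hours 7 minutes.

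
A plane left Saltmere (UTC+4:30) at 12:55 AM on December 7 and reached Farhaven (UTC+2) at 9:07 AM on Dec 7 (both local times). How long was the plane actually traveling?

10 hours 42 minutes

Departure in UTC: 12:55 AM − 4:30 = 8:25 PM on Dec 6.
Arrival in UTC: 9:07 AM − 2:00 = 7:07 AM on Dec 7.
Elapsed = 7:07 AM − 8:25 PM (+1 day) = 10 hours 42 minutes.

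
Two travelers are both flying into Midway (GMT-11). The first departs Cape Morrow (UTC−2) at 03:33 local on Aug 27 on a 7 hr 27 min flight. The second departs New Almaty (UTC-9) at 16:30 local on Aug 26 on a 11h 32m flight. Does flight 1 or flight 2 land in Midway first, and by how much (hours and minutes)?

the first, by 2 minutes

Flight 1 in UTC: 03:33 + 2:00 = 05:33 on Aug 27.
+7 hours 27 minutes → arrive 13:00 UTC on Aug 27.
Flight 2 in UTC: 16:30 + 9:00 = 01:30 on Aug 27.
+11 hours and 32 minutes → arrive 13:02 UTC on Aug 27.
Flight 1 lands earlier by 2 minutes.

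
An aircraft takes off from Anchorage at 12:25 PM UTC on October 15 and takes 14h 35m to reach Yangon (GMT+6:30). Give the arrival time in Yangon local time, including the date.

Departure is given in UTC: 12:25 PM on Oct 15.
Add 14 hours and 35 minutes → 3:00 AM UTC (Oct 16).
Yangon is UTC+6:30: 3:00 AM + 6:30 = 9:30 AM on Oct 16.

9:30 AM on Oct 16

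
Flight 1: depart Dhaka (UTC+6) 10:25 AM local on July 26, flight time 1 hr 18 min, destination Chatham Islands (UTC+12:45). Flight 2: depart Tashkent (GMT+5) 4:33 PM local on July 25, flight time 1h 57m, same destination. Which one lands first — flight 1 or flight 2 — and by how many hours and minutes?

Flight 1 in UTC: 10:25 AM − 6:00 = 4:25 AM on Jul 26.
+1 hour 18 minutes → arrive 5:43 AM UTC on Jul 26.
Flight 2 in UTC: 4:33 PM − 5:00 = 11:33 AM on Jul 25.
+1 hour and 57 minutes → arrive 1:30 PM UTC on Jul 25.
Flight 2 lands earlier by 16 hours 13 minutes.

the second, by 16 hours 13 minutes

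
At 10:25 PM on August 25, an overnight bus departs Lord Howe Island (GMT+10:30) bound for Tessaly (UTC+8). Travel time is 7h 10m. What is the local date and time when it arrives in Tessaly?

Tessaly is 2:30 behind Lord Howe Island.
After 7 hours and 10 minutes it is 5:35 AM (Aug 26) in Lord Howe Island.
Shift by the zone difference: 5:35 AM − 2:30 = 3:05 AM on Aug 26 in Tessaly.

3:05 AM on August 26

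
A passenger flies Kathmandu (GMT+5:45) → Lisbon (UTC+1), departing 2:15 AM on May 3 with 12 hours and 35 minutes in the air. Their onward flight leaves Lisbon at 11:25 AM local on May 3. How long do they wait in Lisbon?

1 hour 20 minutes

Convert departure to UTC: 2:15 AM − 5:45 = 8:30 PM UTC on May 2.
Add 12 hours and 35 minutes flight time → 9:05 AM UTC (May 3).
Lisbon is UTC+1:00, so local arrival = 9:05 AM + 1:00 = 10:05 AM on May 3.
Layover = 11:25 AM − 10:05 AM = 1 hour 20 minutes.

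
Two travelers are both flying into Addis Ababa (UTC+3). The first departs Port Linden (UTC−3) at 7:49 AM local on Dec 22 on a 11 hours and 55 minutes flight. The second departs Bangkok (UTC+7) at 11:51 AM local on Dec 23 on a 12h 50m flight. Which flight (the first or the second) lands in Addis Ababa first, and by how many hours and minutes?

Flight 1 in UTC: 7:49 AM + 3:00 = 10:49 AM on Dec 22.
+11 hours and 55 minutes → arrive 10:44 PM UTC on Dec 22.
Flight 2 in UTC: 11:51 AM − 7:00 = 4:51 AM on Dec 23.
+12 hours and 50 minutes → arrive 5:41 PM UTC on Dec 23.
Flight 1 lands earlier by 18 hours 57 minutes.

the first, by 18 hours 57 minutes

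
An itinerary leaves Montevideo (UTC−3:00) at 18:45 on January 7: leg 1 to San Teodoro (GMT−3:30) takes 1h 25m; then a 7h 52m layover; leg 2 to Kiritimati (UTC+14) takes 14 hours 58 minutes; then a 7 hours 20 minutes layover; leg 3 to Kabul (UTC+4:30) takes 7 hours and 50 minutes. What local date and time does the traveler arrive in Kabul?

Convert departure to UTC: 18:45 + 3:00 = 21:45 UTC on Jan 7.
Add 1 hour and 25 minutes leg 1 → 23:10 UTC.
Add 7 hours 52 minutes layover in San Teodoro → 07:02 UTC (Jan 8).
Add 14 hours 58 minutes leg 2 → 22:00 UTC.
Add 7 hours and 20 minutes layover in Kiritimati → 05:20 UTC (Jan 9).
Add 7 hours and 50 minutes leg 3 → 13:10 UTC.
Kabul is UTC+4:30, so local arrival = 13:10 + 4:30 = 17:40 on Jan 9.

17:40 on Jan 9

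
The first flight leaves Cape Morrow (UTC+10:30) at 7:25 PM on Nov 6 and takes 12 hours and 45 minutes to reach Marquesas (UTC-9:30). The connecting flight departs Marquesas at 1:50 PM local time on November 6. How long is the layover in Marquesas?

1 hour 40 minutes

Convert departure to UTC: 7:25 PM − 10:30 = 8:55 AM UTC on Nov 6.
Add 12 hours 45 minutes flight time → 9:40 PM UTC.
Marquesas is UTC−9:30, so local arrival = 9:40 PM − 9:30 = 12:10 PM on Nov 6.
Layover = 1:50 PM − 12:10 PM = 1 hour 40 minutes.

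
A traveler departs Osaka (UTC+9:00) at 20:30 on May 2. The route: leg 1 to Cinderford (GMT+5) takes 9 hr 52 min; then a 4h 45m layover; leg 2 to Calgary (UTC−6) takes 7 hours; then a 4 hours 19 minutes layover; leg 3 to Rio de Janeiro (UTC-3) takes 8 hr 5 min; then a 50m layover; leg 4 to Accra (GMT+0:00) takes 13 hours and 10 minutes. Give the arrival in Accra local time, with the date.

Convert departure to UTC: 20:30 − 9:00 = 11:30 UTC on May 2.
Add 9 hours 52 minutes leg 1 → 21:22 UTC.
Add 4 hours 45 minutes layover in Cinderford → 02:07 UTC (May 3).
Add 7 hours leg 2 → 09:07 UTC.
Add 4 hours and 19 minutes layover in Calgary → 13:26 UTC.
Add 8 hours 5 minutes leg 3 → 21:31 UTC.
Add 50 minutes layover in Rio de Janeiro → 22:21 UTC.
Add 13 hours and 10 minutes leg 4 → 11:31 UTC (May 4).
Accra is UTC+0, so local arrival is the same: 11:31 on May 4.

11:31 on May 4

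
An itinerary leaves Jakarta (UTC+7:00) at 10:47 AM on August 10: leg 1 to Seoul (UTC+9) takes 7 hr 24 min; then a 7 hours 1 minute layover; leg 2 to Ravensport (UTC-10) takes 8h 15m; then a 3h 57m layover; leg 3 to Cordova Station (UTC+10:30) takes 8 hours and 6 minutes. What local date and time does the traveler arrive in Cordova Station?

1:00 AM on August 12

Convert departure to UTC: 10:47 AM − 7:00 = 3:47 AM UTC on Aug 10.
Add 7 hours and 24 minutes leg 1 → 11:11 AM UTC.
Add 7 hours and 1 minute layover in Seoul → 6:12 PM UTC.
Add 8 hours and 15 minutes leg 2 → 2:27 AM UTC (Aug 11).
Add 3 hours 57 minutes layover in Ravensport → 6:24 AM UTC.
Add 8 hours and 6 minutes leg 3 → 2:30 PM UTC.
Cordova Station is UTC+10:30, so local arrival = 2:30 PM + 10:30 = 1:00 AM on Aug 12.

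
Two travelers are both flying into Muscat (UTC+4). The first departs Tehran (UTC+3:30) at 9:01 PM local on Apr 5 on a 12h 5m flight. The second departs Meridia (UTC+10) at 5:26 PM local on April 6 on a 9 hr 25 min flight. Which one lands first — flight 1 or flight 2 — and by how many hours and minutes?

the first, by 11 hours 15 minutes

Flight 1 in UTC: 9:01 PM − 3:30 = 5:31 PM on Apr 5.
+12 hours and 5 minutes → arrive 5:36 AM UTC on Apr 6.
Flight 2 in UTC: 5:26 PM − 10:00 = 7:26 AM on Apr 6.
+9 hours 25 minutes → arrive 4:51 PM UTC on Apr 6.
Flight 1 lands earlier by 11 hours 15 minutes.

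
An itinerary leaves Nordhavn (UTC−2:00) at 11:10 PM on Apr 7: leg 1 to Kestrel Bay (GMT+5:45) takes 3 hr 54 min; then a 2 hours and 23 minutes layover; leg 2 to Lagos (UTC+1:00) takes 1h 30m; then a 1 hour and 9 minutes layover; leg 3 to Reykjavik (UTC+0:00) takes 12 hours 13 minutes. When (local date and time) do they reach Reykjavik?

10:19 PM on Apr 8

Convert departure to UTC: 11:10 PM + 2:00 = 1:10 AM UTC on Apr 8.
Add 3 hours 54 minutes leg 1 → 5:04 AM UTC.
Add 2 hours 23 minutes layover in Kestrel Bay → 7:27 AM UTC.
Add 1 hour and 30 minutes leg 2 → 8:57 AM UTC.
Add 1 hour 9 minutes layover in Lagos → 10:06 AM UTC.
Add 12 hours and 13 minutes leg 3 → 10:19 PM UTC.
Reykjavik is UTC+0, so local arrival is the same: 10:19 PM on Apr 8.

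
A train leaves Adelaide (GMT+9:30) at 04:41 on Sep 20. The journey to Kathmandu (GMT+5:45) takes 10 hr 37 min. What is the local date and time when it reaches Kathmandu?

Kathmandu is 3:45 behind Adelaide.
After 10 hours 37 minutes it is 15:18 in Adelaide.
Shift by the zone difference: 15:18 − 3:45 = 11:33 on Sep 20 in Kathmandu.

11:33 on September 20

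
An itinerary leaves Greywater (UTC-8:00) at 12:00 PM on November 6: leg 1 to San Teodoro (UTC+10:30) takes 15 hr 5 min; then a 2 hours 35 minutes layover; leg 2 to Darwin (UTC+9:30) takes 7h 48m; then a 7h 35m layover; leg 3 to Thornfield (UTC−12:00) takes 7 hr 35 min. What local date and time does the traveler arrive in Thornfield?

12:38 AM on November 8

Convert departure to UTC: 12:00 PM + 8:00 = 8:00 PM UTC on Nov 6.
Add 15 hours 5 minutes leg 1 → 11:05 AM UTC (Nov 7).
Add 2 hours 35 minutes layover in San Teodoro → 1:40 PM UTC.
Add 7 hours 48 minutes leg 2 → 9:28 PM UTC.
Add 7 hours and 35 minutes layover in Darwin → 5:03 AM UTC (Nov 8).
Add 7 hours and 35 minutes leg 3 → 12:38 PM UTC.
Thornfield is UTC−12:00, so local arrival = 12:38 PM − 12:00 = 12:38 AM on Nov 8.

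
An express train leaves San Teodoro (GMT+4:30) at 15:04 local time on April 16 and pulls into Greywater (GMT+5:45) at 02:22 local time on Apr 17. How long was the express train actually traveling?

10 hours 3 minutes

Departure in UTC: 15:04 − 4:30 = 10:34 on Apr 16.
Arrival in UTC: 02:22 − 5:45 = 20:37 on Apr 16.
Elapsed = 20:37 − 10:34 = 10 hours 3 minutes.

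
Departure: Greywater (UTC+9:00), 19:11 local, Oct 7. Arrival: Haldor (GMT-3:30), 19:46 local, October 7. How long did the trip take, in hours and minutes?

Departure in UTC: 19:11 − 9:00 = 10:11 on Oct 7.
Arrival in UTC: 19:46 + 3:30 = 23:16 on Oct 7.
Elapsed = 23:16 − 10:11 = 13 hours 5 minutes.

13 hours 5 minutes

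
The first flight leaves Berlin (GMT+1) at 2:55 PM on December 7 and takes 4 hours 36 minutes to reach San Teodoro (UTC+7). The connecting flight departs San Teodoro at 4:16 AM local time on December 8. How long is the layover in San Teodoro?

2 hours 45 minutes

Convert departure to UTC: 2:55 PM − 1:00 = 1:55 PM UTC on Dec 7.
Add 4 hours 36 minutes flight time → 6:31 PM UTC.
San Teodoro is UTC+7:00, so local arrival = 6:31 PM + 7:00 = 1:31 AM on Dec 8.
Layover = 4:16 AM − 1:31 AM = 2 hours 45 minutes.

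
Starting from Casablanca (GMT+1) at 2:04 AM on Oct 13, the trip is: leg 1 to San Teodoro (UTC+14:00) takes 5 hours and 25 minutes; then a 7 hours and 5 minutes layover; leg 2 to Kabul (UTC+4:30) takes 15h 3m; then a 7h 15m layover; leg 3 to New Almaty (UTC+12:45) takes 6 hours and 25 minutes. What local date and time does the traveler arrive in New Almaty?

Convert departure to UTC: 2:04 AM − 1:00 = 1:04 AM UTC on Oct 13.
Add 5 hours 25 minutes leg 1 → 6:29 AM UTC.
Add 7 hours 5 minutes layover in San Teodoro → 1:34 PM UTC.
Add 15 hours and 3 minutes leg 2 → 4:37 AM UTC (Oct 14).
Add 7 hours and 15 minutes layover in Kabul → 11:52 AM UTC.
Add 6 hours and 25 minutes leg 3 → 6:17 PM UTC.
New Almaty is UTC+12:45, so local arrival = 6:17 PM + 12:45 = 7:02 AM on Oct 15.

7:02 AM on October 15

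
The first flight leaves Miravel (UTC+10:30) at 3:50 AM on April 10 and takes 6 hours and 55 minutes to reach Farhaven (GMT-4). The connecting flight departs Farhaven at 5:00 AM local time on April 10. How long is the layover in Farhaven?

8 hours 45 minutes

Convert departure to UTC: 3:50 AM − 10:30 = 5:20 PM UTC on Apr 9.
Add 6 hours 55 minutes flight time → 12:15 AM UTC (Apr 10).
Farhaven is UTC−4:00, so local arrival = 12:15 AM − 4:00 = 8:15 PM on Apr 9.
Layover = 5:00 AM − 8:15 PM (+1 day) = 8 hours 45 minutes.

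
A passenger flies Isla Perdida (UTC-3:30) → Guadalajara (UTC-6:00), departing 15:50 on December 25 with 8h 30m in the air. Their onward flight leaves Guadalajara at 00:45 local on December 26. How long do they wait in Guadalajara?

Convert departure to UTC: 15:50 + 3:30 = 19:20 UTC on Dec 25.
Add 8 hours 30 minutes flight time → 03:50 UTC (Dec 26).
Guadalajara is UTC−6:00, so local arrival = 03:50 − 6:00 = 21:50 on Dec 25.
Layover = 00:45 − 21:50 (+1 day) = 2 hours 55 minutes.

2 hours 55 minutes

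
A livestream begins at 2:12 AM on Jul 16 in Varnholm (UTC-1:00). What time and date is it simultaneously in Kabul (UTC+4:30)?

7:42 AM on Jul 16

In UTC: 2:12 AM + 1:00 = 3:12 AM on Jul 16.
Kabul is UTC+4:30: 3:12 AM + 4:30 = 7:42 AM on Jul 16.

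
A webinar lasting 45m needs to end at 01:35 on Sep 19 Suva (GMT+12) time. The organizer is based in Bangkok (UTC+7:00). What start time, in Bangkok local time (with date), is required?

19:50 on Sep 18

Target end time in UTC: 01:35 − 12:00 = 13:35 on Sep 18.
Subtract 45 minutes → start 12:50 UTC on Sep 18.
Bangkok is UTC+7:00: 12:50 + 7:00 = 19:50 on Sep 18.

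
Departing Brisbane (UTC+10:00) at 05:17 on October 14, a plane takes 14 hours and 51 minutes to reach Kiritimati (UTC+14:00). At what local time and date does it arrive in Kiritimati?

Convert departure to UTC: 05:17 − 10:00 = 19:17 UTC on Oct 13.
Add 14 hours and 51 minutes travel time → 10:08 UTC (Oct 14).
Kiritimati is UTC+14:00, so local arrival = 10:08 + 14:00 = 00:08 on Oct 15.

00:08 on October 15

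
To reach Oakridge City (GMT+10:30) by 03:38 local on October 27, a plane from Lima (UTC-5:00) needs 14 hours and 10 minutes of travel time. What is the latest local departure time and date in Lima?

Target arrival in UTC: 03:38 − 10:30 = 17:08 on Oct 26.
Subtract 14 hours 10 minutes → departure 02:58 UTC on Oct 26.
Lima is UTC−5:00: 02:58 − 5:00 = 21:58 on Oct 25.

21:58 on October 25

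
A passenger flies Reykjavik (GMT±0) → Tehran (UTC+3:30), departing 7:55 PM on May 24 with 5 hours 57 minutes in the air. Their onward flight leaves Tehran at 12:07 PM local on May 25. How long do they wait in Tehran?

6 hours 45 minutes

Reykjavik is at UTC+0, so departure is already 7:55 PM UTC on May 24.
Add 5 hours 57 minutes flight time → 1:52 AM UTC (May 25).
Tehran is UTC+3:30, so local arrival = 1:52 AM + 3:30 = 5:22 AM on May 25.
Layover = 12:07 PM − 5:22 AM = 6 hours 45 minutes.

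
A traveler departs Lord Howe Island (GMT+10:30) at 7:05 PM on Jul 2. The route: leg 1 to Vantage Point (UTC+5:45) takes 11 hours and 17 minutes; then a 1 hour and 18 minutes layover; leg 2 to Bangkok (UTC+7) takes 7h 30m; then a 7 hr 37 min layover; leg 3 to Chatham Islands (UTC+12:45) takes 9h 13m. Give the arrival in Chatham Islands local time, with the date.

Convert departure to UTC: 7:05 PM − 10:30 = 8:35 AM UTC on Jul 2.
Add 11 hours 17 minutes leg 1 → 7:52 PM UTC.
Add 1 hour 18 minutes layover in Vantage Point → 9:10 PM UTC.
Add 7 hours 30 minutes leg 2 → 4:40 AM UTC (Jul 3).
Add 7 hours 37 minutes layover in Bangkok → 12:17 PM UTC.
Add 9 hours 13 minutes leg 3 → 9:30 PM UTC.
Chatham Islands is UTC+12:45, so local arrival = 9:30 PM + 12:45 = 10:15 AM on Jul 4.

10:15 AM on Jul 4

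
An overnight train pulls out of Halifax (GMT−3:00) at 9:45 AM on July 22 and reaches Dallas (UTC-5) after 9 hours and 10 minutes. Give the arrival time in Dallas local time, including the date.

4:55 PM on July 22

Dallas is 2:00 behind Halifax.
After 9 hours and 10 minutes it is 6:55 PM in Halifax.
Shift by the zone difference: 6:55 PM − 2:00 = 4:55 PM on Jul 22 in Dallas.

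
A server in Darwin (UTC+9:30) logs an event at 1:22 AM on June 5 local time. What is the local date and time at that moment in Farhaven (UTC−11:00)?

4:52 AM on Jun 4

Farhaven is 20:30 behind Darwin.
Shift by the zone difference: 1:22 AM − 20:30 = 4:52 AM on Jun 4 in Farhaven.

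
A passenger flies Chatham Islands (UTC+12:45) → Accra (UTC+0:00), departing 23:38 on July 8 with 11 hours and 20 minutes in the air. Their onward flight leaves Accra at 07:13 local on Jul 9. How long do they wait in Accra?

Convert departure to UTC: 23:38 − 12:45 = 10:53 UTC on Jul 8.
Add 11 hours 20 minutes flight time → 22:13 UTC.
Accra is UTC+0, so local arrival is the same: 22:13 on Jul 8.
Layover = 07:13 − 22:13 (+1 day) = 9 hours.

9 hours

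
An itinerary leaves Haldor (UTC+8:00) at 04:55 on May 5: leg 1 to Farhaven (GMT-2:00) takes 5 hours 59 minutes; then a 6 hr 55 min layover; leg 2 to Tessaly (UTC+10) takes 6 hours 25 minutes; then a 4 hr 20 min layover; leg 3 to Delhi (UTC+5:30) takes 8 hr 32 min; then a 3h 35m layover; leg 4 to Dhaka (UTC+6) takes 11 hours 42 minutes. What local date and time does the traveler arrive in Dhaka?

02:23 on May 7

Convert departure to UTC: 04:55 − 8:00 = 20:55 UTC on May 4.
Add 5 hours and 59 minutes leg 1 → 02:54 UTC (May 5).
Add 6 hours 55 minutes layover in Farhaven → 09:49 UTC.
Add 6 hours 25 minutes leg 2 → 16:14 UTC.
Add 4 hours and 20 minutes layover in Tessaly → 20:34 UTC.
Add 8 hours and 32 minutes leg 3 → 05:06 UTC (May 6).
Add 3 hours and 35 minutes layover in Delhi → 08:41 UTC.
Add 11 hours and 42 minutes leg 4 → 20:23 UTC.
Dhaka is UTC+6:00, so local arrival = 20:23 + 6:00 = 02:23 on May 7.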